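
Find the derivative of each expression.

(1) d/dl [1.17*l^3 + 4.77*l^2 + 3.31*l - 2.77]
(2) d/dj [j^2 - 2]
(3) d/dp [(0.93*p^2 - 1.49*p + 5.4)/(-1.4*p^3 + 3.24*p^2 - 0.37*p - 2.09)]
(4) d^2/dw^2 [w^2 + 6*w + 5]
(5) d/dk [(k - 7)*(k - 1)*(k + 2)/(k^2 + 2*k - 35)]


(1) = 3.51*l^2 + 9.54*l + 3.31
(2) = 2*j
(3) = (1.302*p^4 - 4.172*p^3 + 27.1635*p^2 - 38.8794*p + 5.1121)/(1.96*p^6 - 9.072*p^5 + 11.5336*p^4 + 3.4544*p^3 - 13.4063*p^2 + 1.5466*p + 4.3681)
(4) = 2
(5) = (k^4 + 4*k^3 - 108*k^2 + 392*k + 287)/(k^4 + 4*k^3 - 66*k^2 - 140*k + 1225)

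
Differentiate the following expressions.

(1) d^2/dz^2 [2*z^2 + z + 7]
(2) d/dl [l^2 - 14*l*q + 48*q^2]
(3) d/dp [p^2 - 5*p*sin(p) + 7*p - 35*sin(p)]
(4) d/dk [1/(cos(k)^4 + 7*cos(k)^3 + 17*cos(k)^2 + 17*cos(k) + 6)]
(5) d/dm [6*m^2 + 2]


(1) = 4
(2) = 2*l - 14*q
(3) = -5*p*cos(p) + 2*p - 5*sin(p) - 35*cos(p) + 7
(4) = (-4*sin(k)^2 + 17*cos(k) + 21)*sin(k)/((cos(k) + 1)^3*(cos(k) + 2)^2*(cos(k) + 3)^2)
(5) = 12*m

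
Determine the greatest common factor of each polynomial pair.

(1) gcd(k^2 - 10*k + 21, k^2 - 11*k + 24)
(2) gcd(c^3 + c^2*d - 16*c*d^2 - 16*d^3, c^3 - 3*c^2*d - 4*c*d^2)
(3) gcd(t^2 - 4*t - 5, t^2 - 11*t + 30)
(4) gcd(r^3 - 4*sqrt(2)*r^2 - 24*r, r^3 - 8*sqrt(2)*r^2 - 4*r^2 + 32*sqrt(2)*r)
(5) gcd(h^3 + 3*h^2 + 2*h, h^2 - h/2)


(1) = k - 3
(2) = gcd((c - 4*d)*(c + d)*(c + 4*d), c*(c - 4*d)*(c + d)) = c^2 - 3*c*d - 4*d^2
(3) = gcd((t - 5)*(t + 1), (t - 6)*(t - 5)) = t - 5
(4) = gcd(r*(r - 6*sqrt(2))*(r + 2*sqrt(2)), r*(r - 4)*(r - 8*sqrt(2))) = r
(5) = gcd(h*(h + 1)*(h + 2), h*(h - 1/2)) = h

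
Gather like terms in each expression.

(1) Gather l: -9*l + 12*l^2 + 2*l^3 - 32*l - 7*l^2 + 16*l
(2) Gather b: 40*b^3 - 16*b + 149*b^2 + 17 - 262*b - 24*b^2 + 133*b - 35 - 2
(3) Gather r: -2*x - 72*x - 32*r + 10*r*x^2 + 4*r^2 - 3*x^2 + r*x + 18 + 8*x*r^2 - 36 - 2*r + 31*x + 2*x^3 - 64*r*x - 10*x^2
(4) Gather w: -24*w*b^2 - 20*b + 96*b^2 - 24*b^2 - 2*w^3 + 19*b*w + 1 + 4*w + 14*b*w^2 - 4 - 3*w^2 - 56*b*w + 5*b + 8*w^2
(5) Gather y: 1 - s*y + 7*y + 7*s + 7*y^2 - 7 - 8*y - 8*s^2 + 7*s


(1) = 2*l^3 + 5*l^2 - 25*l
(2) = 40*b^3 + 125*b^2 - 145*b - 20
(3) = r^2*(8*x + 4) + r*(10*x^2 - 63*x - 34) + 2*x^3 - 13*x^2 - 43*x - 18
(4) = 72*b^2 - 15*b - 2*w^3 + w^2*(14*b + 5) + w*(-24*b^2 - 37*b + 4) - 3
(5) = -8*s^2 + 14*s + 7*y^2 + y*(-s - 1) - 6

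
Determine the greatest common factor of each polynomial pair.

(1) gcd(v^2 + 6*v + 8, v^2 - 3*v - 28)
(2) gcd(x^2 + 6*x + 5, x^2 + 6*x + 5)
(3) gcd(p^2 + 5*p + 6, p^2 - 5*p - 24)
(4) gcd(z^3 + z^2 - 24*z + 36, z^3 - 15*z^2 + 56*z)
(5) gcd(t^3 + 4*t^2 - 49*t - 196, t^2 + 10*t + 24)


(1) = gcd((v + 2)*(v + 4), (v - 7)*(v + 4)) = v + 4
(2) = gcd((x + 1)*(x + 5), (x + 1)*(x + 5)) = x^2 + 6*x + 5
(3) = gcd((p + 2)*(p + 3), (p - 8)*(p + 3)) = p + 3
(4) = gcd((z - 3)*(z - 2)*(z + 6), z*(z - 8)*(z - 7)) = 1
(5) = t + 4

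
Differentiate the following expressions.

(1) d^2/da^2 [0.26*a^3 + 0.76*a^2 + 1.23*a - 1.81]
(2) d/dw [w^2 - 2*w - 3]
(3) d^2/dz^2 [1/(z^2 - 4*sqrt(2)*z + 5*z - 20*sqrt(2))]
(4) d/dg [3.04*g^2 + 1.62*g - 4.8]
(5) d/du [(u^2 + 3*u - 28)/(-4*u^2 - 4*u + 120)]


(1) = 1.56*a + 1.52
(2) = 2*w - 2
(3) = 2*(-z^2 - 5*z + 4*sqrt(2)*z + (2*z - 4*sqrt(2) + 5)^2 + 20*sqrt(2))/(z^2 - 4*sqrt(2)*z + 5*z - 20*sqrt(2))^3
(4) = 6.08*g + 1.62
(5) = (u^2 + 2*u + 31)/(2*(u^4 + 2*u^3 - 59*u^2 - 60*u + 900))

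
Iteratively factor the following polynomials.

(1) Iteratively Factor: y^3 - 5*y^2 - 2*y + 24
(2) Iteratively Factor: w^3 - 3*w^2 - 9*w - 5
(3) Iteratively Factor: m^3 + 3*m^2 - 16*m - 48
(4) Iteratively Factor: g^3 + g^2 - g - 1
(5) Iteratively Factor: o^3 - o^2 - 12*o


(1) = (y - 3)*(y^2 - 2*y - 8) = (y - 4)*(y - 3)*(y + 2)
(2) = (w - 5)*(w^2 + 2*w + 1) = (w - 5)*(w + 1)*(w + 1)
(3) = (m + 4)*(m^2 - m - 12) = (m + 3)*(m + 4)*(m - 4)
(4) = (g - 1)*(g^2 + 2*g + 1) = (g - 1)*(g + 1)*(g + 1)
(5) = (o - 4)*(o^2 + 3*o) = (o - 4)*(o + 3)*(o)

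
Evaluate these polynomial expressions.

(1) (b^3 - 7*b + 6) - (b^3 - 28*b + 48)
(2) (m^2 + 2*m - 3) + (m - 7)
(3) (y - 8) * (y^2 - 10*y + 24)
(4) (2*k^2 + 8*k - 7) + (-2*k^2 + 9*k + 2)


(1) = 21*b - 42
(2) = m^2 + 3*m - 10
(3) = y^3 - 18*y^2 + 104*y - 192
(4) = 17*k - 5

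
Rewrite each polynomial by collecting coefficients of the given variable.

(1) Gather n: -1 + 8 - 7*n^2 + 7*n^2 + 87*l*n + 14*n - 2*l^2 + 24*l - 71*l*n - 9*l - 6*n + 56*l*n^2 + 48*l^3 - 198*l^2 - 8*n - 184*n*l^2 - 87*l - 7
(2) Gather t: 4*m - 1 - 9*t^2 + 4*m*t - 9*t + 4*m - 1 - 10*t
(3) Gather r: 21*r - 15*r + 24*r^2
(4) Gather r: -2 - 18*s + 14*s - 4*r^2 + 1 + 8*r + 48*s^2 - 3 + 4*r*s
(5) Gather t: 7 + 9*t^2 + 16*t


(1) = 48*l^3 - 200*l^2 + 56*l*n^2 - 72*l + n*(-184*l^2 + 16*l)
(2) = 8*m - 9*t^2 + t*(4*m - 19) - 2
(3) = 24*r^2 + 6*r
(4) = -4*r^2 + r*(4*s + 8) + 48*s^2 - 4*s - 4
(5) = 9*t^2 + 16*t + 7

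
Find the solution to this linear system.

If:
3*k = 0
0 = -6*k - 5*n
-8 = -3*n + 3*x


Then:
k = 0
n = 0
x = -8/3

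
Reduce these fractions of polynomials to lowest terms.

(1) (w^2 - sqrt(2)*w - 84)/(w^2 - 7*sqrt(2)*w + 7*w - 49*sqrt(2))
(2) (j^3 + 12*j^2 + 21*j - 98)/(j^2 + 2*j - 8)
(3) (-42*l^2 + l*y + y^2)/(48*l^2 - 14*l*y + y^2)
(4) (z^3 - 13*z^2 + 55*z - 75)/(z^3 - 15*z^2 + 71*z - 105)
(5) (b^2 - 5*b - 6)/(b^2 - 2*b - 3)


(1) = (w + 6*sqrt(2))/(w + 7)
(2) = (j^2 + 14*j + 49)/(j + 4)
(3) = (7*l + y)/(-8*l + y)
(4) = (z - 5)/(z - 7)
(5) = (b - 6)/(b - 3)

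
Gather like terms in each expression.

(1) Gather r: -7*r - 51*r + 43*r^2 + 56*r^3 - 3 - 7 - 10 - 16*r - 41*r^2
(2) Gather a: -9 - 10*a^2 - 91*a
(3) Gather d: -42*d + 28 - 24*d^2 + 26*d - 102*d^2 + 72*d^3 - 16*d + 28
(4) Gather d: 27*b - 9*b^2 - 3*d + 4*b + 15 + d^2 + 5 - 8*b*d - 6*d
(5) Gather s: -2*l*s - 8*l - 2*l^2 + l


(1) = 56*r^3 + 2*r^2 - 74*r - 20
(2) = -10*a^2 - 91*a - 9
(3) = 72*d^3 - 126*d^2 - 32*d + 56
(4) = -9*b^2 + 31*b + d^2 + d*(-8*b - 9) + 20
(5) = -2*l^2 - 2*l*s - 7*l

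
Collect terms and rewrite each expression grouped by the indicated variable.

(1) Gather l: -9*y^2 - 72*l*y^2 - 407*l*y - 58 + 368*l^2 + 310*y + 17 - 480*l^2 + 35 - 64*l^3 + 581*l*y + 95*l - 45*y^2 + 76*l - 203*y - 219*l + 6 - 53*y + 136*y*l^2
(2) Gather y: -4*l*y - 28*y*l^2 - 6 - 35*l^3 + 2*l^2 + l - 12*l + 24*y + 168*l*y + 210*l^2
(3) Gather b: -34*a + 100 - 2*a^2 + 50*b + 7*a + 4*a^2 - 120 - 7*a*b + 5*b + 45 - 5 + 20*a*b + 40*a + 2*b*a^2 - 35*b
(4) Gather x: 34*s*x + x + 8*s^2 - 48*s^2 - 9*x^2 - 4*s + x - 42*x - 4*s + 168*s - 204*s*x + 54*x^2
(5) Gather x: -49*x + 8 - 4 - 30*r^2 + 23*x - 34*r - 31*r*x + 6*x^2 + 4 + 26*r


(1) = -64*l^3 + l^2*(136*y - 112) + l*(-72*y^2 + 174*y - 48) - 54*y^2 + 54*y
(2) = -35*l^3 + 212*l^2 - 11*l + y*(-28*l^2 + 164*l + 24) - 6
(3) = 2*a^2 + 13*a + b*(2*a^2 + 13*a + 20) + 20
(4) = -40*s^2 + 160*s + 45*x^2 + x*(-170*s - 40)
(5) = -30*r^2 - 8*r + 6*x^2 + x*(-31*r - 26) + 8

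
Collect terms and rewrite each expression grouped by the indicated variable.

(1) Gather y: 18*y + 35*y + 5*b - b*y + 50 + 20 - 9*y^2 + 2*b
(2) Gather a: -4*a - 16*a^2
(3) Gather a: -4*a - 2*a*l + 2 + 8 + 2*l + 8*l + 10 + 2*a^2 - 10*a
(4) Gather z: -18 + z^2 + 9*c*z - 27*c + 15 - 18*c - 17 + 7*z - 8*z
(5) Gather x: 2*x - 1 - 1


(1) = 7*b - 9*y^2 + y*(53 - b) + 70
(2) = -16*a^2 - 4*a
(3) = 2*a^2 + a*(-2*l - 14) + 10*l + 20
(4) = -45*c + z^2 + z*(9*c - 1) - 20
(5) = 2*x - 2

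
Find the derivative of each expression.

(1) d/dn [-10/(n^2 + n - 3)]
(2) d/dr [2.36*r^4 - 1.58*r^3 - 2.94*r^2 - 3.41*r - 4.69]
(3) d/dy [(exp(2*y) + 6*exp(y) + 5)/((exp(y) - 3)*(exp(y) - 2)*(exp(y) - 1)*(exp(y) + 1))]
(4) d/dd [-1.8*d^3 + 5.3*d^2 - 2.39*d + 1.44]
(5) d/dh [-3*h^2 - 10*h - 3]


(1) = 10*(2*n + 1)/(n^2 + n - 3)^2
(2) = 9.44*r^3 - 4.74*r^2 - 5.88*r - 3.41
(3) = (-2*exp(3*y) - 9*exp(2*y) + 60*exp(y) - 61)*exp(y)/(exp(6*y) - 12*exp(5*y) + 58*exp(4*y) - 144*exp(3*y) + 193*exp(2*y) - 132*exp(y) + 36)
(4) = -5.4*d^2 + 10.6*d - 2.39
(5) = -6*h - 10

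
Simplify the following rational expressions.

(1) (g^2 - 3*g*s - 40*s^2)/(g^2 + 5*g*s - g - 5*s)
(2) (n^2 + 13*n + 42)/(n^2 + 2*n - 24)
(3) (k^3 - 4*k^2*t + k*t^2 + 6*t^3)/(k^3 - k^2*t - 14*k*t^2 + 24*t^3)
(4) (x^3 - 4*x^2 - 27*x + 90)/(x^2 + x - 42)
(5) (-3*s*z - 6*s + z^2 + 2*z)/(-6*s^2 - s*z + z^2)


(1) = (g - 8*s)/(g - 1)
(2) = (n + 7)/(n - 4)
(3) = (k + t)/(k + 4*t)
(4) = (x^2 + 2*x - 15)/(x + 7)
(5) = (z + 2)/(2*s + z)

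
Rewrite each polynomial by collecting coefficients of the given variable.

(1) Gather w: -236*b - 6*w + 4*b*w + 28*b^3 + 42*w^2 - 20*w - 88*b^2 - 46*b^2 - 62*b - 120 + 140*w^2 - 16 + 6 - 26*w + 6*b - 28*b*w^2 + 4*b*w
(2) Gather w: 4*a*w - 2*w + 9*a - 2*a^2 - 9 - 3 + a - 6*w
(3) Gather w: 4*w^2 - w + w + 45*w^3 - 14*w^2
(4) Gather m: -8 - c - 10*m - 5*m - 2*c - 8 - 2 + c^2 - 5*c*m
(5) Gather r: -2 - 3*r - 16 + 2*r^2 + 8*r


(1) = 28*b^3 - 134*b^2 - 292*b + w^2*(182 - 28*b) + w*(8*b - 52) - 130
(2) = -2*a^2 + 10*a + w*(4*a - 8) - 12
(3) = 45*w^3 - 10*w^2
(4) = c^2 - 3*c + m*(-5*c - 15) - 18
(5) = 2*r^2 + 5*r - 18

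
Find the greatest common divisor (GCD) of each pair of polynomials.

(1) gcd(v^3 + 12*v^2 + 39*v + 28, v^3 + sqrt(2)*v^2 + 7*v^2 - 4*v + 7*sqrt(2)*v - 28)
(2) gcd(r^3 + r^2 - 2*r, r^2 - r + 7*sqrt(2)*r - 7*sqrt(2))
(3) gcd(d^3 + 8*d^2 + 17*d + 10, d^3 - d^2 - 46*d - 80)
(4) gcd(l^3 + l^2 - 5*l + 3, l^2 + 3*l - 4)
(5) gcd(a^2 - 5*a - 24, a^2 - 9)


(1) = v + 7
(2) = gcd(r*(r - 1)*(r + 2), (r - 1)*(r + 7*sqrt(2))) = r - 1
(3) = gcd((d + 1)*(d + 2)*(d + 5), (d - 8)*(d + 2)*(d + 5)) = d^2 + 7*d + 10
(4) = l - 1
(5) = gcd((a - 8)*(a + 3), (a - 3)*(a + 3)) = a + 3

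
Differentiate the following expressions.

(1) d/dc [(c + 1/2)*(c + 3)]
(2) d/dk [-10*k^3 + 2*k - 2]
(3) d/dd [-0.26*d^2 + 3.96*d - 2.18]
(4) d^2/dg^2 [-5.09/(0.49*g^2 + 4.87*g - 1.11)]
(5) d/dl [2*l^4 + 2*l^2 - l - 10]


(1) = 2*c + 7/2
(2) = 2 - 30*k^2
(3) = 3.96 - 0.52*d
(4) = (2.444218*g^2 + 24.292534*g - 5.09*(0.98*g + 4.87)*(1.96*g + 9.74) - 5.536902)/(0.49*g^2 + 4.87*g - 1.11)^3
(5) = 8*l^3 + 4*l - 1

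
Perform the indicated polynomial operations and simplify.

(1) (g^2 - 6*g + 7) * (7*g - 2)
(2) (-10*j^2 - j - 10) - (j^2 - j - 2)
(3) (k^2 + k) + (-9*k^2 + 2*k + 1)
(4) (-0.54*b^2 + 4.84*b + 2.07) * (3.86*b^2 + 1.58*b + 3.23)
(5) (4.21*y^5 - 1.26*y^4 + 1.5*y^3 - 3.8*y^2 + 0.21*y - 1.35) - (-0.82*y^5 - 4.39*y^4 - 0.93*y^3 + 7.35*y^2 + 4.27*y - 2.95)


(1) = 7*g^3 - 44*g^2 + 61*g - 14
(2) = -11*j^2 - 8
(3) = -8*k^2 + 3*k + 1
(4) = -2.0844*b^4 + 17.8292*b^3 + 13.8932*b^2 + 18.9038*b + 6.6861
(5) = 5.03*y^5 + 3.13*y^4 + 2.43*y^3 - 11.15*y^2 - 4.06*y + 1.6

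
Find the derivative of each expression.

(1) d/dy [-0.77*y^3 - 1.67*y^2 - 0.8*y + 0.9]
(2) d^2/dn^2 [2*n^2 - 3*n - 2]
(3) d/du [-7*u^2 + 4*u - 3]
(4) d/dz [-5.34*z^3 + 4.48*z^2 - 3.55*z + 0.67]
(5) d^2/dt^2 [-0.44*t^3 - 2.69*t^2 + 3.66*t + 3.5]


(1) = -2.31*y^2 - 3.34*y - 0.8
(2) = 4
(3) = 4 - 14*u
(4) = -16.02*z^2 + 8.96*z - 3.55
(5) = -2.64*t - 5.38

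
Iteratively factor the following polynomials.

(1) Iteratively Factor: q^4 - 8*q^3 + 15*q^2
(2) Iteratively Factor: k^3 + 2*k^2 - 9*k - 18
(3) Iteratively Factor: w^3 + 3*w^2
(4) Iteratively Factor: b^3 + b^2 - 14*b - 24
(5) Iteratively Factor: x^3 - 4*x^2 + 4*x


(1) = (q)*(q^3 - 8*q^2 + 15*q) = q*(q - 5)*(q^2 - 3*q) = q^2*(q - 5)*(q - 3)
(2) = (k - 3)*(k^2 + 5*k + 6) = (k - 3)*(k + 3)*(k + 2)
(3) = (w + 3)*(w^2) = w*(w + 3)*(w)
(4) = (b + 2)*(b^2 - b - 12) = (b - 4)*(b + 2)*(b + 3)
(5) = (x)*(x^2 - 4*x + 4) = x*(x - 2)*(x - 2)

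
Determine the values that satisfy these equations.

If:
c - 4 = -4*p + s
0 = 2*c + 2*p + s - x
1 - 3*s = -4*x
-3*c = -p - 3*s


Then:
c = -35/39
p = 12/13
s = -47/39
x = -15/13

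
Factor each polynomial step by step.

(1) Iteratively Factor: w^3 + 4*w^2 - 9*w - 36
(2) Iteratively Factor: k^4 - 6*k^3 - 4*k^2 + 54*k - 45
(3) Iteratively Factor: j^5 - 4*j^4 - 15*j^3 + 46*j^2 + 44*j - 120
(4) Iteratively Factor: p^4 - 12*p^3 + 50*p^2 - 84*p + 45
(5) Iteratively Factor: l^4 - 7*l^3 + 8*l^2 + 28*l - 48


(1) = (w + 4)*(w^2 - 9) = (w + 3)*(w + 4)*(w - 3)
(2) = (k - 3)*(k^3 - 3*k^2 - 13*k + 15) = (k - 3)*(k + 3)*(k^2 - 6*k + 5) = (k - 5)*(k - 3)*(k + 3)*(k - 1)
(3) = (j - 2)*(j^4 - 2*j^3 - 19*j^2 + 8*j + 60) = (j - 2)*(j + 3)*(j^3 - 5*j^2 - 4*j + 20) = (j - 2)*(j + 2)*(j + 3)*(j^2 - 7*j + 10) = (j - 2)^2*(j + 2)*(j + 3)*(j - 5)
(4) = (p - 3)*(p^3 - 9*p^2 + 23*p - 15) = (p - 3)*(p - 1)*(p^2 - 8*p + 15) = (p - 5)*(p - 3)*(p - 1)*(p - 3)
(5) = (l - 2)*(l^3 - 5*l^2 - 2*l + 24) = (l - 4)*(l - 2)*(l^2 - l - 6) = (l - 4)*(l - 3)*(l - 2)*(l + 2)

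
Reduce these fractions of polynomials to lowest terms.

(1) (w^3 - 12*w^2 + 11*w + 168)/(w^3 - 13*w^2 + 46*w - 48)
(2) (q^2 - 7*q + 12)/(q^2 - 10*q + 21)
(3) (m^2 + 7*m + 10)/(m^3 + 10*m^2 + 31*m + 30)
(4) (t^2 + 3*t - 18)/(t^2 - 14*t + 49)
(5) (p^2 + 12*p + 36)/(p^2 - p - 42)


(1) = (w^2 - 4*w - 21)/(w^2 - 5*w + 6)
(2) = (q - 4)/(q - 7)
(3) = 1/(m + 3)
(4) = (t^2 + 3*t - 18)/(t^2 - 14*t + 49)
(5) = (p + 6)/(p - 7)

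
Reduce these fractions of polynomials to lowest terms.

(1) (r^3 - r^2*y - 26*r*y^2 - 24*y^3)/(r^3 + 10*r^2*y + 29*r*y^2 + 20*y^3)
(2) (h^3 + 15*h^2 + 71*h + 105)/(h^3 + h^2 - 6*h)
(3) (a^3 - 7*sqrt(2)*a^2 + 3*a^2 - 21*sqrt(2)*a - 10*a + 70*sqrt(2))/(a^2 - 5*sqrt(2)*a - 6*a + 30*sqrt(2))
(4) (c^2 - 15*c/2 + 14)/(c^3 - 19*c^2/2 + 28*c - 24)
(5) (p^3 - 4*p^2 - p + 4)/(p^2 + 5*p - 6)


(1) = (r - 6*y)/(r + 5*y)
(2) = (h^2 + 12*h + 35)/(h^2 - 2*h)
(3) = (a^3 + a^2*(3 - 7*sqrt(2)) + a*(-21*sqrt(2) - 10) + 70*sqrt(2))/(a^2 + a*(-5*sqrt(2) - 6) + 30*sqrt(2))
(4) = (2*c - 7)/(2*c^2 - 11*c + 12)
(5) = (p^2 - 3*p - 4)/(p + 6)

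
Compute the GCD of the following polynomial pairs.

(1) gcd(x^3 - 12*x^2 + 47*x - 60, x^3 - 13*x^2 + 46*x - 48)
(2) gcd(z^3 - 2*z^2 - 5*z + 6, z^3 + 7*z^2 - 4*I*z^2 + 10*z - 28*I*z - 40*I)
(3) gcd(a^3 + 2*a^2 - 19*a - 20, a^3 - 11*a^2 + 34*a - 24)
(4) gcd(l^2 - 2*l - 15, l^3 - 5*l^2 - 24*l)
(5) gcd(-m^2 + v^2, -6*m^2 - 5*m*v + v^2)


(1) = gcd((x - 5)*(x - 4)*(x - 3), (x - 8)*(x - 3)*(x - 2)) = x - 3
(2) = gcd((z - 3)*(z - 1)*(z + 2), (z + 2)*(z + 5)*(z - 4*I)) = z + 2
(3) = a - 4
(4) = gcd((l - 5)*(l + 3), l*(l - 8)*(l + 3)) = l + 3
(5) = gcd((-m + v)*(m + v), (-6*m + v)*(m + v)) = m + v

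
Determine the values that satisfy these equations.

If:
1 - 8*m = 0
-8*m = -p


Then:
m = 1/8
p = 1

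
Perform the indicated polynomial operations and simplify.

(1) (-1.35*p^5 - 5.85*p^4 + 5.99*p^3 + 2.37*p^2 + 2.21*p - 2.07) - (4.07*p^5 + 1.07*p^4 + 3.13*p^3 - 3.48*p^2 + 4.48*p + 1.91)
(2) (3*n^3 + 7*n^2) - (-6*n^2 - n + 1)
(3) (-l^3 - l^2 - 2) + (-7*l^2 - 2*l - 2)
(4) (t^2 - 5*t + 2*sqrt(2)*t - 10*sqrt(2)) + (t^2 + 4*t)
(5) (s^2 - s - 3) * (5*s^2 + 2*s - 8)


(1) = -5.42*p^5 - 6.92*p^4 + 2.86*p^3 + 5.85*p^2 - 2.27*p - 3.98
(2) = 3*n^3 + 13*n^2 + n - 1
(3) = -l^3 - 8*l^2 - 2*l - 4
(4) = 2*t^2 - t + 2*sqrt(2)*t - 10*sqrt(2)
(5) = 5*s^4 - 3*s^3 - 25*s^2 + 2*s + 24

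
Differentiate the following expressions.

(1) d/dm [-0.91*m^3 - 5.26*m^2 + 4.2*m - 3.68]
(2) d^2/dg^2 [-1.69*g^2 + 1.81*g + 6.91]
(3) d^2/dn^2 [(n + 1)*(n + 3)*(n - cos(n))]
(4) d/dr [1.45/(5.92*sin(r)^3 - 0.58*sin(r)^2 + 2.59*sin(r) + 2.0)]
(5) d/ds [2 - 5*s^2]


(1) = -2.73*m^2 - 10.52*m + 4.2
(2) = -3.38000000000000
(3) = n^2*cos(n) + 4*sqrt(2)*n*sin(n + pi/4) + 6*n + 8*sin(n) + cos(n) + 8
(4) = (-25.752*sin(r)^2 + 1.682*sin(r) - 3.7555)*cos(r)/(5.92*sin(r)^3 - 0.58*sin(r)^2 + 2.59*sin(r) + 2.0)^2
(5) = -10*s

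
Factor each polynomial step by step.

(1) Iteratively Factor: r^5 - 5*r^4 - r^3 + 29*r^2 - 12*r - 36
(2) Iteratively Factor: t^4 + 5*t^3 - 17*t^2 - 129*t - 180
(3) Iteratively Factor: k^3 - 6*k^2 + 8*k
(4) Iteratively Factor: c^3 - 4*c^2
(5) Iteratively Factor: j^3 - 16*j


(1) = (r + 1)*(r^4 - 6*r^3 + 5*r^2 + 24*r - 36) = (r + 1)*(r + 2)*(r^3 - 8*r^2 + 21*r - 18) = (r - 3)*(r + 1)*(r + 2)*(r^2 - 5*r + 6) = (r - 3)^2*(r + 1)*(r + 2)*(r - 2)
(2) = (t + 3)*(t^3 + 2*t^2 - 23*t - 60) = (t + 3)*(t + 4)*(t^2 - 2*t - 15) = (t - 5)*(t + 3)*(t + 4)*(t + 3)
(3) = (k)*(k^2 - 6*k + 8) = k*(k - 4)*(k - 2)
(4) = (c)*(c^2 - 4*c) = c*(c - 4)*(c)
(5) = (j - 4)*(j^2 + 4*j) = (j - 4)*(j + 4)*(j)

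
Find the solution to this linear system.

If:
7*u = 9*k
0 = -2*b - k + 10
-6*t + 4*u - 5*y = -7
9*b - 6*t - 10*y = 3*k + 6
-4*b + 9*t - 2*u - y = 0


Then:
b = 15572/4009
k = 8946/4009
t = 29443/12027
u = 11502/4009
y = 3037/4009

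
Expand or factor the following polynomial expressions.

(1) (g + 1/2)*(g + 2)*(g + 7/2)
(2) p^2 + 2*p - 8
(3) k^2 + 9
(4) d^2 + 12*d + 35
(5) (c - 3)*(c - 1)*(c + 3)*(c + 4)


(1) = g^3 + 6*g^2 + 39*g/4 + 7/2
(2) = (p - 2)*(p + 4)
(3) = (k - 3*I)*(k + 3*I)
(4) = (d + 5)*(d + 7)
(5) = c^4 + 3*c^3 - 13*c^2 - 27*c + 36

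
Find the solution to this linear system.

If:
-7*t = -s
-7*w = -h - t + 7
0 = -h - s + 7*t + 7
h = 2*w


Then:
h = 7
s = 343/2
t = 49/2
w = 7/2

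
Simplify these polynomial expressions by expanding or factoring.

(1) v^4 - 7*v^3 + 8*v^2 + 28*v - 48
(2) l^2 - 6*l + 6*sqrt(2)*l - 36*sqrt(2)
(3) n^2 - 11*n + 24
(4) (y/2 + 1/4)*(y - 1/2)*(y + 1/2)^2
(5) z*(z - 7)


(1) = (v - 4)*(v - 3)*(v - 2)*(v + 2)
(2) = (l - 6)*(l + 6*sqrt(2))
(3) = (n - 8)*(n - 3)
(4) = y^4/2 + y^3/2 - y/8 - 1/32
(5) = z^2 - 7*z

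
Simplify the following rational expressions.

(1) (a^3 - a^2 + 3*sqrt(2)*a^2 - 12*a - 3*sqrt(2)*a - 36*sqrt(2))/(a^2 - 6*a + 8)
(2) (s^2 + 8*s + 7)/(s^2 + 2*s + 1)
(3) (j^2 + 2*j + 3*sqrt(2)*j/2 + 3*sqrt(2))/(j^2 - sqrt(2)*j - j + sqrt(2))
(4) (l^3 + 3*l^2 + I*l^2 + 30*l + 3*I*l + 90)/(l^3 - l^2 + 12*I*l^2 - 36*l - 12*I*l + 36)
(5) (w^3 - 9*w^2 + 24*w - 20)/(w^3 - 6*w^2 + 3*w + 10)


(1) = (a^2 + a*(3 + 3*sqrt(2)) + 9*sqrt(2))/(a - 2)
(2) = (s + 7)/(s + 1)
(3) = (2*j^2 + j*(4 + 3*sqrt(2)) + 6*sqrt(2))/(2*j^2 + j*(-2*sqrt(2) - 2) + 2*sqrt(2))
(4) = (l^2 + l*(3 - 5*I) - 15*I)/(l^2 + l*(-1 + 6*I) - 6*I)
(5) = (w - 2)/(w + 1)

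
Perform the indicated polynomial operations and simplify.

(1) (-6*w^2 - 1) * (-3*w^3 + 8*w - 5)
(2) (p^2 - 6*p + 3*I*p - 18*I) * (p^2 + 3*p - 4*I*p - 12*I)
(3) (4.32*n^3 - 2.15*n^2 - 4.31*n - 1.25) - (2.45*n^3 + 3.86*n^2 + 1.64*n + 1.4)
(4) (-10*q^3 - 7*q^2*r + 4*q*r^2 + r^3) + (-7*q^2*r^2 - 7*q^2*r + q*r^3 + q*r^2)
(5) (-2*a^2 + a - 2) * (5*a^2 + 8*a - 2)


(1) = 18*w^5 - 45*w^3 + 30*w^2 - 8*w + 5
(2) = p^4 - 3*p^3 - I*p^3 - 6*p^2 + 3*I*p^2 - 36*p + 18*I*p - 216
(3) = 1.87*n^3 - 6.01*n^2 - 5.95*n - 2.65
(4) = -10*q^3 - 7*q^2*r^2 - 14*q^2*r + q*r^3 + 5*q*r^2 + r^3
(5) = -10*a^4 - 11*a^3 + 2*a^2 - 18*a + 4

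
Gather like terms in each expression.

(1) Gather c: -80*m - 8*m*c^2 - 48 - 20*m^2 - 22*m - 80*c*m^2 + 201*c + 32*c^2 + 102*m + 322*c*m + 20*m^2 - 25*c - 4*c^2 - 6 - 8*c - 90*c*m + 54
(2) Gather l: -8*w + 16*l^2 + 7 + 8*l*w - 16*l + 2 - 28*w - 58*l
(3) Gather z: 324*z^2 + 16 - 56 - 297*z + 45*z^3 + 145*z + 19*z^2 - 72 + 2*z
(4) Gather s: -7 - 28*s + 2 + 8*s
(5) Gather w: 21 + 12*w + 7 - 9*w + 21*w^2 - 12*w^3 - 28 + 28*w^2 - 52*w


(1) = c^2*(28 - 8*m) + c*(-80*m^2 + 232*m + 168)
(2) = 16*l^2 + l*(8*w - 74) - 36*w + 9
(3) = 45*z^3 + 343*z^2 - 150*z - 112
(4) = -20*s - 5
(5) = -12*w^3 + 49*w^2 - 49*w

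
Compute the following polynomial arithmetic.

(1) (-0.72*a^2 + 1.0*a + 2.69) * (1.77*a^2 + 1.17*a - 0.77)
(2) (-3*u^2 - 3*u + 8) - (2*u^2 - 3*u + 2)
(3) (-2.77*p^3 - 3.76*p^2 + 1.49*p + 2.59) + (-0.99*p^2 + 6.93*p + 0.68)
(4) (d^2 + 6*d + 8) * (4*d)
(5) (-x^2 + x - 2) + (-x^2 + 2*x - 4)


(1) = -1.2744*a^4 + 0.9276*a^3 + 6.4857*a^2 + 2.3773*a - 2.0713
(2) = 6 - 5*u^2
(3) = -2.77*p^3 - 4.75*p^2 + 8.42*p + 3.27
(4) = 4*d^3 + 24*d^2 + 32*d
(5) = -2*x^2 + 3*x - 6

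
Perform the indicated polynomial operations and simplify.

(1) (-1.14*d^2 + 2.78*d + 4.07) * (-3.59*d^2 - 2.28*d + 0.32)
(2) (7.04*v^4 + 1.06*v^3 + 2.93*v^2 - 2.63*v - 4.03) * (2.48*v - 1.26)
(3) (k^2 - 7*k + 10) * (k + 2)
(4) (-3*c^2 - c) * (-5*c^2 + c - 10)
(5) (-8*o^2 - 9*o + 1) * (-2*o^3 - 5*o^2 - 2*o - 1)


(1) = 4.0926*d^4 - 7.381*d^3 - 21.3145*d^2 - 8.39*d + 1.3024
(2) = 17.4592*v^5 - 6.2416*v^4 + 5.9308*v^3 - 10.2142*v^2 - 6.6806*v + 5.0778
(3) = k^3 - 5*k^2 - 4*k + 20
(4) = 15*c^4 + 2*c^3 + 29*c^2 + 10*c
(5) = 16*o^5 + 58*o^4 + 59*o^3 + 21*o^2 + 7*o - 1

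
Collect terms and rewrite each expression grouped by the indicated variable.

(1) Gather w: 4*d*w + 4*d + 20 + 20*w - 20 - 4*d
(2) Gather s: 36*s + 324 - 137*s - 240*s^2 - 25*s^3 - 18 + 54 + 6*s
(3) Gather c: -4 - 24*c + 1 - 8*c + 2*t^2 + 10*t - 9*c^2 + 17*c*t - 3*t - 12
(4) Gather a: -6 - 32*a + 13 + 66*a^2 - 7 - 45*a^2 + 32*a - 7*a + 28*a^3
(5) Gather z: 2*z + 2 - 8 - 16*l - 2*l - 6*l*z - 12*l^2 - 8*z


(1) = w*(4*d + 20)
(2) = -25*s^3 - 240*s^2 - 95*s + 360
(3) = -9*c^2 + c*(17*t - 32) + 2*t^2 + 7*t - 15
(4) = 28*a^3 + 21*a^2 - 7*a
(5) = -12*l^2 - 18*l + z*(-6*l - 6) - 6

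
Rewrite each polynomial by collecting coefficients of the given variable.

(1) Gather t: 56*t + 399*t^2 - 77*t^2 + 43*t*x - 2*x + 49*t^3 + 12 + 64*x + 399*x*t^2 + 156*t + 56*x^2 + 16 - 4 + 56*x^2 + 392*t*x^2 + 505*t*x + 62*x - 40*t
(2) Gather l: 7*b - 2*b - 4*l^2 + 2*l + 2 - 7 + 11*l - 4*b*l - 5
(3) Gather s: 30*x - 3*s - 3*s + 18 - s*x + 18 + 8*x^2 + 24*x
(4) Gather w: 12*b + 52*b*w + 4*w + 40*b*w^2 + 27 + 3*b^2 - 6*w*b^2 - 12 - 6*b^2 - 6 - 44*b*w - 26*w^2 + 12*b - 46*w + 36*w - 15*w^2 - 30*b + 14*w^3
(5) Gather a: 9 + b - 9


(1) = 49*t^3 + t^2*(399*x + 322) + t*(392*x^2 + 548*x + 172) + 112*x^2 + 124*x + 24
(2) = 5*b - 4*l^2 + l*(13 - 4*b) - 10
(3) = s*(-x - 6) + 8*x^2 + 54*x + 36
(4) = -3*b^2 - 6*b + 14*w^3 + w^2*(40*b - 41) + w*(-6*b^2 + 8*b - 6) + 9
(5) = b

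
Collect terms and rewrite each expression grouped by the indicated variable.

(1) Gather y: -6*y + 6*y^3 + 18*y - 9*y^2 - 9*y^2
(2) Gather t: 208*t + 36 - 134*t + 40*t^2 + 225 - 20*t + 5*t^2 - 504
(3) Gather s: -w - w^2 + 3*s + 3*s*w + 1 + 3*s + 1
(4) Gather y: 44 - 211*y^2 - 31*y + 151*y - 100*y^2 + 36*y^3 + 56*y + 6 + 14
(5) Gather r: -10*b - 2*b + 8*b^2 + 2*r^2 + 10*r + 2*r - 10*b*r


(1) = 6*y^3 - 18*y^2 + 12*y
(2) = 45*t^2 + 54*t - 243
(3) = s*(3*w + 6) - w^2 - w + 2
(4) = 36*y^3 - 311*y^2 + 176*y + 64
(5) = 8*b^2 - 12*b + 2*r^2 + r*(12 - 10*b)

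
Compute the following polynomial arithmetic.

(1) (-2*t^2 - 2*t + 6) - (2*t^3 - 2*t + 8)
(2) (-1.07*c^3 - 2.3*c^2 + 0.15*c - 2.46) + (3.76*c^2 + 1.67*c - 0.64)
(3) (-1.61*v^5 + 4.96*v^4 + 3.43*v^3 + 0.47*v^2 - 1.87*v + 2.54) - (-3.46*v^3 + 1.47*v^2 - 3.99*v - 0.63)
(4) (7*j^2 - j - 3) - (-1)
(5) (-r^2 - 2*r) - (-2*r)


(1) = -2*t^3 - 2*t^2 - 2
(2) = -1.07*c^3 + 1.46*c^2 + 1.82*c - 3.1
(3) = -1.61*v^5 + 4.96*v^4 + 6.89*v^3 - 1.0*v^2 + 2.12*v + 3.17
(4) = 7*j^2 - j - 2
(5) = -r^2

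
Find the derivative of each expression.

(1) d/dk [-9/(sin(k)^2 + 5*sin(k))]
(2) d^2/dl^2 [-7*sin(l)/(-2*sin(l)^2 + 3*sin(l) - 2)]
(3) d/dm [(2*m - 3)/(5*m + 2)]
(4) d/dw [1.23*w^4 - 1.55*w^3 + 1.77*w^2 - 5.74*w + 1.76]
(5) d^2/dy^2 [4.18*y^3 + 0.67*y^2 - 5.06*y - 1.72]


(1) = 9*(2*sin(k) + 5)*cos(k)/((sin(k) + 5)^2*sin(k)^2)
(2) = (28*sin(l)^3 + 42*sin(l)^2 - 196*sin(l) + 84)*cos(l)^2/(2*sin(l)^2 - 3*sin(l) + 2)^3
(3) = 19/(5*m + 2)^2
(4) = 4.92*w^3 - 4.65*w^2 + 3.54*w - 5.74
(5) = 25.08*y + 1.34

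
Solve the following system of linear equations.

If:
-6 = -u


Then:
u = 6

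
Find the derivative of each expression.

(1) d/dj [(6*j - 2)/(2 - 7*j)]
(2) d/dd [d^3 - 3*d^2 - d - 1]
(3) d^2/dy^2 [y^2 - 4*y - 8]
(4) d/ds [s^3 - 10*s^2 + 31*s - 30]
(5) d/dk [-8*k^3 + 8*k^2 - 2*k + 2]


(1) = -2/(7*j - 2)^2
(2) = 3*d^2 - 6*d - 1
(3) = 2
(4) = 3*s^2 - 20*s + 31
(5) = -24*k^2 + 16*k - 2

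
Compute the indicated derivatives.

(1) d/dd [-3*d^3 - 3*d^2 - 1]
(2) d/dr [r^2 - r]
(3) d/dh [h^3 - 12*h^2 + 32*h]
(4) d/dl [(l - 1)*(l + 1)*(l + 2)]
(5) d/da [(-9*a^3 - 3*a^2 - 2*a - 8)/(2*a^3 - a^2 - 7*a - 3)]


(1) = 3*d*(-3*d - 2)
(2) = 2*r - 1
(3) = 3*h^2 - 24*h + 32
(4) = 3*l^2 + 4*l - 1
(5) = (15*a^4 + 134*a^3 + 148*a^2 + 2*a - 50)/(4*a^6 - 4*a^5 - 27*a^4 + 2*a^3 + 55*a^2 + 42*a + 9)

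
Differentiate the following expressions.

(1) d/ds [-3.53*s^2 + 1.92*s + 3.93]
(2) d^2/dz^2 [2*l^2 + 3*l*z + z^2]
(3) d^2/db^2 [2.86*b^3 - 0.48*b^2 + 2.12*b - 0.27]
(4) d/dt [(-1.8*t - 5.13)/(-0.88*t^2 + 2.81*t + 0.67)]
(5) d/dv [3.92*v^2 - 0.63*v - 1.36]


(1) = 1.92 - 7.06*s
(2) = 2
(3) = 17.16*b - 0.96
(4) = (-1.584*t^2 - 9.0288*t + 13.2093)/(0.7744*t^4 - 4.9456*t^3 + 6.7169*t^2 + 3.7654*t + 0.4489)
(5) = 7.84*v - 0.63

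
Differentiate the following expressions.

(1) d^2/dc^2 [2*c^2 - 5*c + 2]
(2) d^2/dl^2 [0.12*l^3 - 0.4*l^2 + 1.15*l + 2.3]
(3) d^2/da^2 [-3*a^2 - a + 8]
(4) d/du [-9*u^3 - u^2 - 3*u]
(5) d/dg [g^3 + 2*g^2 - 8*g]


(1) = 4
(2) = 0.72*l - 0.8
(3) = -6
(4) = -27*u^2 - 2*u - 3
(5) = 3*g^2 + 4*g - 8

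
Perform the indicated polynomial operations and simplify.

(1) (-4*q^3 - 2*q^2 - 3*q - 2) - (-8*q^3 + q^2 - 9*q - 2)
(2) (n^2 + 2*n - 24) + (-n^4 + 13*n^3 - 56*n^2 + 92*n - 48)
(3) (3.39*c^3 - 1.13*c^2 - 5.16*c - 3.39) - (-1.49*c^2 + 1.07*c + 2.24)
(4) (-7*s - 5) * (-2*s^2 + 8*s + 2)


(1) = 4*q^3 - 3*q^2 + 6*q
(2) = -n^4 + 13*n^3 - 55*n^2 + 94*n - 72
(3) = 3.39*c^3 + 0.36*c^2 - 6.23*c - 5.63
(4) = 14*s^3 - 46*s^2 - 54*s - 10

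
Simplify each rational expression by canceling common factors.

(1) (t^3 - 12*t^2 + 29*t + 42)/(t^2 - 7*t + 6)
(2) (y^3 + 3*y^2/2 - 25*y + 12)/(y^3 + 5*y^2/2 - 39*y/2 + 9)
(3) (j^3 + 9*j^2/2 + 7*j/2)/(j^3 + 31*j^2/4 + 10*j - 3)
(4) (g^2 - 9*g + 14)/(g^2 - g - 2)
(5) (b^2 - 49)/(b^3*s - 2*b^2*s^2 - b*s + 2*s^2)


(1) = (t^2 - 6*t - 7)/(t - 1)
(2) = (y - 4)/(y - 3)
(3) = (4*j^3 + 18*j^2 + 14*j)/(4*j^3 + 31*j^2 + 40*j - 12)
(4) = (g - 7)/(g + 1)
(5) = (49 - b^2)/(-b^3*s + 2*b^2*s^2 + b*s - 2*s^2)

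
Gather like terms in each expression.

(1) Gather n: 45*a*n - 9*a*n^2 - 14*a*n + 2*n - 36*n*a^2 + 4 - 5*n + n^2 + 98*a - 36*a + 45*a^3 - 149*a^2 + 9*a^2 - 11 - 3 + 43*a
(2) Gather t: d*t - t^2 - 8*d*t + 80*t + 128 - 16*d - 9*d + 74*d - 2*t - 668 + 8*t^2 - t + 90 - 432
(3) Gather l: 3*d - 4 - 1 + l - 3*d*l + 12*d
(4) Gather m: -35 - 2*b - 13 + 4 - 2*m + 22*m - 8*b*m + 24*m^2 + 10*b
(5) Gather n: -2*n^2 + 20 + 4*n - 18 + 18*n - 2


(1) = 45*a^3 - 140*a^2 + 105*a + n^2*(1 - 9*a) + n*(-36*a^2 + 31*a - 3) - 10
(2) = 49*d + 7*t^2 + t*(77 - 7*d) - 882
(3) = 15*d + l*(1 - 3*d) - 5
(4) = 8*b + 24*m^2 + m*(20 - 8*b) - 44
(5) = -2*n^2 + 22*n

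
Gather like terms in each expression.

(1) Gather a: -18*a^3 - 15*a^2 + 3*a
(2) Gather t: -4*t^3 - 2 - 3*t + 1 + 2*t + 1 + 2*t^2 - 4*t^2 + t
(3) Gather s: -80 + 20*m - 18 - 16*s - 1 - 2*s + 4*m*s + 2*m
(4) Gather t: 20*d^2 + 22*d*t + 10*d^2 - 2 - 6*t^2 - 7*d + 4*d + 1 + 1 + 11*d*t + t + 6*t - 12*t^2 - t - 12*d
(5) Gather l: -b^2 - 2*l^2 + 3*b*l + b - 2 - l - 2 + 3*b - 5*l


(1) = -18*a^3 - 15*a^2 + 3*a
(2) = -4*t^3 - 2*t^2
(3) = 22*m + s*(4*m - 18) - 99
(4) = 30*d^2 - 15*d - 18*t^2 + t*(33*d + 6)
(5) = -b^2 + 4*b - 2*l^2 + l*(3*b - 6) - 4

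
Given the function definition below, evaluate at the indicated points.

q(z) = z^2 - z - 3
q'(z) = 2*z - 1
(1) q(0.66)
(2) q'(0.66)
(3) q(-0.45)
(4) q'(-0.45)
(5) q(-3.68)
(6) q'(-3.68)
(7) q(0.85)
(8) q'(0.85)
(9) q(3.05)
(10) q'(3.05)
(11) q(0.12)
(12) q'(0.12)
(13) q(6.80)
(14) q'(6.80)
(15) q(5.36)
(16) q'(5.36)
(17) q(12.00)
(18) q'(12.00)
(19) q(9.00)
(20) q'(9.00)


(1) = -3.22
(2) = 0.32
(3) = -2.35
(4) = -1.90
(5) = 14.22
(6) = -8.36
(7) = -3.13
(8) = 0.70
(9) = 3.25
(10) = 5.10
(11) = -3.11
(12) = -0.76
(13) = 36.44
(14) = 12.60
(15) = 20.37
(16) = 9.72
(17) = 129.00
(18) = 23.00
(19) = 69.00
(20) = 17.00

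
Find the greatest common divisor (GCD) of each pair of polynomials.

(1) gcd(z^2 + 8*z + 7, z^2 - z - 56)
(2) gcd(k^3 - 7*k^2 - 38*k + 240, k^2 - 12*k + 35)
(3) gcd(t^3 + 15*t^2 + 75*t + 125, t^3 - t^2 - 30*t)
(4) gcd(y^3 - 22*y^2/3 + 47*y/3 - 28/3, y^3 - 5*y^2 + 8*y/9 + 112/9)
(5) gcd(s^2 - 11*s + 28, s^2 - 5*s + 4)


(1) = gcd((z + 1)*(z + 7), (z - 8)*(z + 7)) = z + 7
(2) = k - 5
(3) = t + 5
(4) = y^2 - 19*y/3 + 28/3
(5) = s - 4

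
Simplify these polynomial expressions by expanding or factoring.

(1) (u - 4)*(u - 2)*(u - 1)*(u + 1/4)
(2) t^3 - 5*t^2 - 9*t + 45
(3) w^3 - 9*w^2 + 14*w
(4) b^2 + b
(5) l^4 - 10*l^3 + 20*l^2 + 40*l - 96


(1) = u^4 - 27*u^3/4 + 49*u^2/4 - 9*u/2 - 2
(2) = (t - 5)*(t - 3)*(t + 3)
(3) = w*(w - 7)*(w - 2)
(4) = b*(b + 1)
(5) = (l - 6)*(l - 4)*(l - 2)*(l + 2)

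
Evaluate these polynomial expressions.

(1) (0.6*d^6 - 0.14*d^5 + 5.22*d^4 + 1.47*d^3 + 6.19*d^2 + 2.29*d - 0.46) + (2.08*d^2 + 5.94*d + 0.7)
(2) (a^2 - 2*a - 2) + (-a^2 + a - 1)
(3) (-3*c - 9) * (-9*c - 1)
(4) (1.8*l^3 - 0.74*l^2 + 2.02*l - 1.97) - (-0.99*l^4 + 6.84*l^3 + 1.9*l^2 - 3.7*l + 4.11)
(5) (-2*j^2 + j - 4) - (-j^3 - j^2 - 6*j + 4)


(1) = 0.6*d^6 - 0.14*d^5 + 5.22*d^4 + 1.47*d^3 + 8.27*d^2 + 8.23*d + 0.24
(2) = -a - 3
(3) = 27*c^2 + 84*c + 9
(4) = 0.99*l^4 - 5.04*l^3 - 2.64*l^2 + 5.72*l - 6.08
(5) = j^3 - j^2 + 7*j - 8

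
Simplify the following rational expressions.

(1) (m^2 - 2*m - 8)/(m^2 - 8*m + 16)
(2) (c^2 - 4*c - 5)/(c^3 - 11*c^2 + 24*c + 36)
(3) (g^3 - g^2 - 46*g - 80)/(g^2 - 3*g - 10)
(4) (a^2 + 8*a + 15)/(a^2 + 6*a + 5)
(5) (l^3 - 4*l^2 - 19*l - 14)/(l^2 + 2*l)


(1) = (m + 2)/(m - 4)
(2) = (c - 5)/(c^2 - 12*c + 36)
(3) = (g^2 - 3*g - 40)/(g - 5)
(4) = (a + 3)/(a + 1)
(5) = (l^2 - 6*l - 7)/l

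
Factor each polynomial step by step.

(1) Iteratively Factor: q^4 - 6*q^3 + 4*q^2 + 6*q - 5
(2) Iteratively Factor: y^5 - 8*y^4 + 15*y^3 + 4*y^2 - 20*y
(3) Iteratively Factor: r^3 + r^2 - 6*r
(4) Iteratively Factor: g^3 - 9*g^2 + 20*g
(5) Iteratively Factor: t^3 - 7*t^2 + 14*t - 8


(1) = (q - 1)*(q^3 - 5*q^2 - q + 5) = (q - 5)*(q - 1)*(q^2 - 1) = (q - 5)*(q - 1)*(q + 1)*(q - 1)
(2) = (y - 5)*(y^4 - 3*y^3 + 4*y) = (y - 5)*(y + 1)*(y^3 - 4*y^2 + 4*y) = (y - 5)*(y - 2)*(y + 1)*(y^2 - 2*y) = y*(y - 5)*(y - 2)*(y + 1)*(y - 2)
(3) = (r)*(r^2 + r - 6) = r*(r + 3)*(r - 2)
(4) = (g - 4)*(g^2 - 5*g) = (g - 5)*(g - 4)*(g)
(5) = (t - 2)*(t^2 - 5*t + 4) = (t - 2)*(t - 1)*(t - 4)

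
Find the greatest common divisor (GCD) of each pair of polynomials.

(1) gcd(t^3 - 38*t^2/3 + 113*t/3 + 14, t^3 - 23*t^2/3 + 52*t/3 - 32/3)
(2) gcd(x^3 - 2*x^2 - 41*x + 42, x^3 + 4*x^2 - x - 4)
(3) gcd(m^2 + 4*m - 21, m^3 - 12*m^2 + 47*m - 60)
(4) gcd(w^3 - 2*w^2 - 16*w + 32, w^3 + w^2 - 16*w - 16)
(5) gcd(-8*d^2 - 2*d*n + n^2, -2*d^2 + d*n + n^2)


(1) = 1
(2) = x - 1
(3) = m - 3
(4) = w^2 - 16
(5) = gcd((-4*d + n)*(2*d + n), (-d + n)*(2*d + n)) = 2*d + n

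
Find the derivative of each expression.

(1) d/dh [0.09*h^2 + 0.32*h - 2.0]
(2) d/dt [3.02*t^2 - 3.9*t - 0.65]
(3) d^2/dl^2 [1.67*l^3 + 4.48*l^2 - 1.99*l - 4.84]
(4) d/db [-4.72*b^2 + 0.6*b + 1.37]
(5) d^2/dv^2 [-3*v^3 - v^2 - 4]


(1) = 0.18*h + 0.32
(2) = 6.04*t - 3.9
(3) = 10.02*l + 8.96
(4) = 0.6 - 9.44*b
(5) = -18*v - 2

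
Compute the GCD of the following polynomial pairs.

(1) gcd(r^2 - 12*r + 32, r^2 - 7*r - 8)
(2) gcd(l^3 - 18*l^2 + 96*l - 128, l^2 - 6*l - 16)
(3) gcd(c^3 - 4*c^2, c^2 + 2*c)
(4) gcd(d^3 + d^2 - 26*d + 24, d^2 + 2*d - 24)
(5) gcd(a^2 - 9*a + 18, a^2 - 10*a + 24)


(1) = r - 8
(2) = gcd((l - 8)^2*(l - 2), (l - 8)*(l + 2)) = l - 8
(3) = c
(4) = gcd((d - 4)*(d - 1)*(d + 6), (d - 4)*(d + 6)) = d^2 + 2*d - 24
(5) = a - 6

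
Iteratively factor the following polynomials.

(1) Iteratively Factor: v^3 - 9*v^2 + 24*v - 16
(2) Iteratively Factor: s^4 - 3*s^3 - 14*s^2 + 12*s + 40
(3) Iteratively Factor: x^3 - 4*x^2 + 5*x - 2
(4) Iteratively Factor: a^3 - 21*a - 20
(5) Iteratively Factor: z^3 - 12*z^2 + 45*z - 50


(1) = (v - 1)*(v^2 - 8*v + 16) = (v - 4)*(v - 1)*(v - 4)
(2) = (s - 2)*(s^3 - s^2 - 16*s - 20) = (s - 5)*(s - 2)*(s^2 + 4*s + 4) = (s - 5)*(s - 2)*(s + 2)*(s + 2)
(3) = (x - 1)*(x^2 - 3*x + 2) = (x - 2)*(x - 1)*(x - 1)
(4) = (a - 5)*(a^2 + 5*a + 4) = (a - 5)*(a + 1)*(a + 4)
(5) = (z - 5)*(z^2 - 7*z + 10) = (z - 5)*(z - 2)*(z - 5)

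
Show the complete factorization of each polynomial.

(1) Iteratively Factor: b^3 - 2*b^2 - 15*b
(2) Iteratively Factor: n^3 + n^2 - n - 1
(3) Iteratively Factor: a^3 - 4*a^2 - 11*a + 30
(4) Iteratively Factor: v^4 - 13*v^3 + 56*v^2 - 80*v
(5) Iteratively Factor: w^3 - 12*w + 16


(1) = (b)*(b^2 - 2*b - 15) = b*(b - 5)*(b + 3)
(2) = (n + 1)*(n^2 - 1) = (n - 1)*(n + 1)*(n + 1)
(3) = (a - 5)*(a^2 + a - 6) = (a - 5)*(a - 2)*(a + 3)
(4) = (v - 5)*(v^3 - 8*v^2 + 16*v) = v*(v - 5)*(v^2 - 8*v + 16) = v*(v - 5)*(v - 4)*(v - 4)
(5) = (w - 2)*(w^2 + 2*w - 8) = (w - 2)^2*(w + 4)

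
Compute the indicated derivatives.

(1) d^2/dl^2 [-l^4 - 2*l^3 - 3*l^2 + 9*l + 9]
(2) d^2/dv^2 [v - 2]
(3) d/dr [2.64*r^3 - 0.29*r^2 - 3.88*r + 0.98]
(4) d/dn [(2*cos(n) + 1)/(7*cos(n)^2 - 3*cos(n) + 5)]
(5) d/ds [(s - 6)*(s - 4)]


(1) = -12*l^2 - 12*l - 6
(2) = 0
(3) = 7.92*r^2 - 0.58*r - 3.88
(4) = (14*cos(n)^2 + 14*cos(n) - 13)*sin(n)/(7*sin(n)^2 + 3*cos(n) - 12)^2
(5) = 2*s - 10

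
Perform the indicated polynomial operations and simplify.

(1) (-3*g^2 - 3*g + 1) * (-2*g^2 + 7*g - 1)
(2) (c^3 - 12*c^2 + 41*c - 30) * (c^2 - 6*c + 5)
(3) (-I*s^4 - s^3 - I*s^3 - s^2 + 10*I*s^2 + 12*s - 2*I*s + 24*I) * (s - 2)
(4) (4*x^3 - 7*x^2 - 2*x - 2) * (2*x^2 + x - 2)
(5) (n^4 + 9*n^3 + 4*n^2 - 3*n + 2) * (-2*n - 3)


(1) = 6*g^4 - 15*g^3 - 20*g^2 + 10*g - 1
(2) = c^5 - 18*c^4 + 118*c^3 - 336*c^2 + 385*c - 150
(3) = -I*s^5 - s^4 + I*s^4 + s^3 + 12*I*s^3 + 14*s^2 - 22*I*s^2 - 24*s + 28*I*s - 48*I
(4) = 8*x^5 - 10*x^4 - 19*x^3 + 8*x^2 + 2*x + 4
(5) = -2*n^5 - 21*n^4 - 35*n^3 - 6*n^2 + 5*n - 6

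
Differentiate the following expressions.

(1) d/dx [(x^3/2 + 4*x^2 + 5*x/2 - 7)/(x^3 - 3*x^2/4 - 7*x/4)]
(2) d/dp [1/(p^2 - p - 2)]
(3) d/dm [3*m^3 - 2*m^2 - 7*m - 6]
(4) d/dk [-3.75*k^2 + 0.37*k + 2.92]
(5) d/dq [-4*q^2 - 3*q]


(1) = 2*(-35*x^4 - 54*x^3 + 127*x^2 - 84*x - 98)/(x^2*(16*x^4 - 24*x^3 - 47*x^2 + 42*x + 49))
(2) = (1 - 2*p)/(-p^2 + p + 2)^2
(3) = 9*m^2 - 4*m - 7
(4) = 0.37 - 7.5*k
(5) = -8*q - 3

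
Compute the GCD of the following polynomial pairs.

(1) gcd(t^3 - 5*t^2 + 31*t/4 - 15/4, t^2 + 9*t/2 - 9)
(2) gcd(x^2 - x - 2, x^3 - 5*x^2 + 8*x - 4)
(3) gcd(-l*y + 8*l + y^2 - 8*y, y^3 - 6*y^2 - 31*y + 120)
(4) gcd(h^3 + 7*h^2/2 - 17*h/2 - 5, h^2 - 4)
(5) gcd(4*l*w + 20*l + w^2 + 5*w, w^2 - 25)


(1) = gcd((t - 5/2)*(t - 3/2)*(t - 1), (t - 3/2)*(t + 6)) = t - 3/2
(2) = x - 2
(3) = y - 8
(4) = gcd((h - 2)*(h + 1/2)*(h + 5), (h - 2)*(h + 2)) = h - 2
(5) = w + 5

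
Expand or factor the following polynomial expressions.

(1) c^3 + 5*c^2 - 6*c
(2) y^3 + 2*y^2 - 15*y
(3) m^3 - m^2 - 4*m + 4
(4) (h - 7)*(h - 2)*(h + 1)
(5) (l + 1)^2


(1) = c*(c - 1)*(c + 6)
(2) = y*(y - 3)*(y + 5)
(3) = (m - 2)*(m - 1)*(m + 2)
(4) = h^3 - 8*h^2 + 5*h + 14
(5) = l^2 + 2*l + 1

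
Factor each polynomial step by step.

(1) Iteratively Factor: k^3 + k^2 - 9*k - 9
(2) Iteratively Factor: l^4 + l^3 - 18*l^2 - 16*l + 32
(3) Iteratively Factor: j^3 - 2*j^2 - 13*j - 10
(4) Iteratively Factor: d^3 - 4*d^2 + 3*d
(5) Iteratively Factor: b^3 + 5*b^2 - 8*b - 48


(1) = (k + 1)*(k^2 - 9) = (k - 3)*(k + 1)*(k + 3)
(2) = (l - 1)*(l^3 + 2*l^2 - 16*l - 32) = (l - 4)*(l - 1)*(l^2 + 6*l + 8) = (l - 4)*(l - 1)*(l + 4)*(l + 2)
(3) = (j - 5)*(j^2 + 3*j + 2) = (j - 5)*(j + 2)*(j + 1)
(4) = (d)*(d^2 - 4*d + 3) = d*(d - 3)*(d - 1)
(5) = (b - 3)*(b^2 + 8*b + 16) = (b - 3)*(b + 4)*(b + 4)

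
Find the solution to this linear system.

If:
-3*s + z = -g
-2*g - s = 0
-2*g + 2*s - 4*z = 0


Then:
g = 0
s = 0
z = 0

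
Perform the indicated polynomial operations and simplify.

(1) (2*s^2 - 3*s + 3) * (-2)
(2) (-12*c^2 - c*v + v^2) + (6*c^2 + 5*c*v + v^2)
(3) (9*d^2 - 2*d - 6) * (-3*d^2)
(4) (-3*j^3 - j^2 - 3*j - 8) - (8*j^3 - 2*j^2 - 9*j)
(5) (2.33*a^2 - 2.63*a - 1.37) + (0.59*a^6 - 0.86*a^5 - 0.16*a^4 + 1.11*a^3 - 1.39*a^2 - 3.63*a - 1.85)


(1) = -4*s^2 + 6*s - 6
(2) = -6*c^2 + 4*c*v + 2*v^2
(3) = -27*d^4 + 6*d^3 + 18*d^2
(4) = -11*j^3 + j^2 + 6*j - 8
(5) = 0.59*a^6 - 0.86*a^5 - 0.16*a^4 + 1.11*a^3 + 0.94*a^2 - 6.26*a - 3.22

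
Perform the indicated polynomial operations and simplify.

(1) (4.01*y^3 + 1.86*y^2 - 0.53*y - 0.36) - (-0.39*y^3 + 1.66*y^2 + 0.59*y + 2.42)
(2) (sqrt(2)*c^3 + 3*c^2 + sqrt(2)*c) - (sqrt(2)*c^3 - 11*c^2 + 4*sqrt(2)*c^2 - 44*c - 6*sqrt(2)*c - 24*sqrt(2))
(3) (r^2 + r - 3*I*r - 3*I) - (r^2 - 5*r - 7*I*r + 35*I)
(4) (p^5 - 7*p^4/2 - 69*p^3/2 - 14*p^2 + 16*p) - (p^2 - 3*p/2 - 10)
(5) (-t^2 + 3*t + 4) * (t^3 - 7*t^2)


(1) = 4.4*y^3 + 0.2*y^2 - 1.12*y - 2.78
(2) = -4*sqrt(2)*c^2 + 14*c^2 + 7*sqrt(2)*c + 44*c + 24*sqrt(2)
(3) = 6*r + 4*I*r - 38*I
(4) = p^5 - 7*p^4/2 - 69*p^3/2 - 15*p^2 + 35*p/2 + 10
(5) = -t^5 + 10*t^4 - 17*t^3 - 28*t^2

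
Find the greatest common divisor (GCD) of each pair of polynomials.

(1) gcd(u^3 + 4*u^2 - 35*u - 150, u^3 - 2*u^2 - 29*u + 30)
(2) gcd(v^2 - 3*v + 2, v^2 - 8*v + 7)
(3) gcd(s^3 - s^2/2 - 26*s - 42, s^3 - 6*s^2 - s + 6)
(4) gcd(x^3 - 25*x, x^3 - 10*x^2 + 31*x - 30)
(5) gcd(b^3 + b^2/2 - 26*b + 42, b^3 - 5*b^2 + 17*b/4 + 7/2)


(1) = u^2 - u - 30
(2) = gcd((v - 2)*(v - 1), (v - 7)*(v - 1)) = v - 1
(3) = gcd((s - 6)*(s + 2)*(s + 7/2), (s - 6)*(s - 1)*(s + 1)) = s - 6
(4) = gcd(x*(x - 5)*(x + 5), (x - 5)*(x - 3)*(x - 2)) = x - 5
(5) = b^2 - 11*b/2 + 7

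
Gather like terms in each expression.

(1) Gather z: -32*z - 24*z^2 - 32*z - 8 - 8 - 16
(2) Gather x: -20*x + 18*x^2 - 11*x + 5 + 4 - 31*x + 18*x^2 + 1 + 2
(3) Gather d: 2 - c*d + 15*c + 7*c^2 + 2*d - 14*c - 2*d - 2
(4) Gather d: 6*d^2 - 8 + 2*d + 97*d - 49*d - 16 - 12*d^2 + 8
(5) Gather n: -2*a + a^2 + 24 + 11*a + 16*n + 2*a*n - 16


(1) = -24*z^2 - 64*z - 32
(2) = 36*x^2 - 62*x + 12
(3) = 7*c^2 - c*d + c
(4) = -6*d^2 + 50*d - 16
(5) = a^2 + 9*a + n*(2*a + 16) + 8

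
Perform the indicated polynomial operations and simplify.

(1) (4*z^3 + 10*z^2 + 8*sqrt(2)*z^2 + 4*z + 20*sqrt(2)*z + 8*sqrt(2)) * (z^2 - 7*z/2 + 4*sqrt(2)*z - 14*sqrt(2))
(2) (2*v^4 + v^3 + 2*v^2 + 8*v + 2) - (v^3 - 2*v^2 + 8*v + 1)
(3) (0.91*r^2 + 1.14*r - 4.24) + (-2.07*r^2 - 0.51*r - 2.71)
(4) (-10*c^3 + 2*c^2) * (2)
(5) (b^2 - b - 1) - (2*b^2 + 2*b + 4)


(1) = 4*z^5 - 4*z^4 + 24*sqrt(2)*z^4 - 24*sqrt(2)*z^3 + 33*z^3 - 186*sqrt(2)*z^2 - 78*z^2 - 496*z - 84*sqrt(2)*z - 224
(2) = 2*v^4 + 4*v^2 + 1
(3) = -1.16*r^2 + 0.63*r - 6.95
(4) = -20*c^3 + 4*c^2
(5) = -b^2 - 3*b - 5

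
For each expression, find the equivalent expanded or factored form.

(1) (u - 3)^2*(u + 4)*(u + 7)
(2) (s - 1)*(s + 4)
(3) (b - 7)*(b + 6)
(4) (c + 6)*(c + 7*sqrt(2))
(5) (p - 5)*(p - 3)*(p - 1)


(1) = u^4 + 5*u^3 - 29*u^2 - 69*u + 252
(2) = s^2 + 3*s - 4
(3) = b^2 - b - 42
(4) = c^2 + 6*c + 7*sqrt(2)*c + 42*sqrt(2)
(5) = p^3 - 9*p^2 + 23*p - 15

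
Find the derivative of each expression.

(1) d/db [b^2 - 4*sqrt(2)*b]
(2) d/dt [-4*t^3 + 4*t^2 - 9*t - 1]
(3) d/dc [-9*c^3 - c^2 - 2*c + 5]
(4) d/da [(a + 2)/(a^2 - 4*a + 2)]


(1) = 2*b - 4*sqrt(2)
(2) = -12*t^2 + 8*t - 9
(3) = -27*c^2 - 2*c - 2
(4) = (a^2 - 4*a - 2*(a - 2)*(a + 2) + 2)/(a^2 - 4*a + 2)^2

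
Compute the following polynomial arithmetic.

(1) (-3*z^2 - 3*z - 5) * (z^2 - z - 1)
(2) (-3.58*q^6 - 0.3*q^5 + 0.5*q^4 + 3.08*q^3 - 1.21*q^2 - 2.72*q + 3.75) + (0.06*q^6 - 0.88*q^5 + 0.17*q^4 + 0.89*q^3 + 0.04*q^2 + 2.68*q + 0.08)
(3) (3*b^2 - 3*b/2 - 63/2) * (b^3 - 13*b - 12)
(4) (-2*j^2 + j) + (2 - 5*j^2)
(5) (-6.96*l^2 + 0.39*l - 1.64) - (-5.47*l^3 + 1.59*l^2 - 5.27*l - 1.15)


(1) = -3*z^4 + z^2 + 8*z + 5
(2) = -3.52*q^6 - 1.18*q^5 + 0.67*q^4 + 3.97*q^3 - 1.17*q^2 - 0.04*q + 3.83
(3) = 3*b^5 - 3*b^4/2 - 141*b^3/2 - 33*b^2/2 + 855*b/2 + 378
(4) = -7*j^2 + j + 2
(5) = 5.47*l^3 - 8.55*l^2 + 5.66*l - 0.49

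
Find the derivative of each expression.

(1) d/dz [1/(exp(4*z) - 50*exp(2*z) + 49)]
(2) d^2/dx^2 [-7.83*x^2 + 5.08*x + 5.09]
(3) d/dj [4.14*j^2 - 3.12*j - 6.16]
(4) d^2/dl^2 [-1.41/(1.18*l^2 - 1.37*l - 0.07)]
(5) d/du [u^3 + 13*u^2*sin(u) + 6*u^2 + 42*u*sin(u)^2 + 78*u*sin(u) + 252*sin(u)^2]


(1) = 4*(25 - exp(2*z))*exp(2*z)/(exp(4*z) - 50*exp(2*z) + 49)^2
(2) = -15.6600000000000
(3) = 8.28*j - 3.12
(4) = (-3.926568*l^2 + 4.558812*l + 1.41*(2.36*l - 1.37)*(4.72*l - 2.74) + 0.232932)/(-1.18*l^2 + 1.37*l + 0.07)^3
(5) = 13*u^2*cos(u) + 3*u^2 + 26*u*sin(u) + 42*u*sin(2*u) + 78*u*cos(u) + 12*u + 42*sin(u)^2 + 78*sin(u) + 252*sin(2*u)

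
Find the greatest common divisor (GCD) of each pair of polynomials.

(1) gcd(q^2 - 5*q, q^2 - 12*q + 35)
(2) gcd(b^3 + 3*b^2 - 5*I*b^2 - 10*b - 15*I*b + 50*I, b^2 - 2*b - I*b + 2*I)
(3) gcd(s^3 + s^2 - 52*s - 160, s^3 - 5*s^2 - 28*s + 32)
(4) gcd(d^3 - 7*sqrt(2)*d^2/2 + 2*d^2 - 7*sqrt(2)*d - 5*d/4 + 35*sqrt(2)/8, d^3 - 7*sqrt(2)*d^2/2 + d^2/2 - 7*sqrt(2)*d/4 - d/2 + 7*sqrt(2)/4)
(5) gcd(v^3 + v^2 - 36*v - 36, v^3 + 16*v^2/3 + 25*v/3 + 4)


(1) = gcd(q*(q - 5), (q - 7)*(q - 5)) = q - 5
(2) = b - 2
(3) = gcd((s - 8)*(s + 4)*(s + 5), (s - 8)*(s - 1)*(s + 4)) = s^2 - 4*s - 32
(4) = gcd((d - 1/2)*(d + 5/2)*(d - 7*sqrt(2)/2), (d - 1/2)*(d + 1)*(d - 7*sqrt(2)/2)) = d^2 + d*(-7*sqrt(2)/2 - 1/2) + 7*sqrt(2)/4
(5) = v + 1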